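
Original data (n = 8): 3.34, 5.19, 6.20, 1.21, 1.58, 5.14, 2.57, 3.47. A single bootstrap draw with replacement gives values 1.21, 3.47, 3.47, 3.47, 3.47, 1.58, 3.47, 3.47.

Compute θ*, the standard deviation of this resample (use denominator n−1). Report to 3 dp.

Mean = 2.9512; sum of squared deviations = 6.5269
s² = 6.5269 / 7 = 0.9324
s = √0.9324 = 0.966

θ* = 0.966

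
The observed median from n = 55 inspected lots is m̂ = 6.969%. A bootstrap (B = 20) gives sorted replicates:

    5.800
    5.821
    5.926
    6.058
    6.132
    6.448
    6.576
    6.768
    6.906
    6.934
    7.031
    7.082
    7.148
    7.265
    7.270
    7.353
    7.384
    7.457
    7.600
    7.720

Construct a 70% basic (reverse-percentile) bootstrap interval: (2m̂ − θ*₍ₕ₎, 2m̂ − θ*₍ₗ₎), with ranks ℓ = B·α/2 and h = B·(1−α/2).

Percentile endpoints at ranks 3 and 17: θ*₍3₎ = 5.926, θ*₍17₎ = 7.384.
Basic interval reflects these around m̂:
  lower = 2 × 6.969 − 7.384 = 6.554
  upper = 2 × 6.969 − 5.926 = 8.012

(6.554, 8.012)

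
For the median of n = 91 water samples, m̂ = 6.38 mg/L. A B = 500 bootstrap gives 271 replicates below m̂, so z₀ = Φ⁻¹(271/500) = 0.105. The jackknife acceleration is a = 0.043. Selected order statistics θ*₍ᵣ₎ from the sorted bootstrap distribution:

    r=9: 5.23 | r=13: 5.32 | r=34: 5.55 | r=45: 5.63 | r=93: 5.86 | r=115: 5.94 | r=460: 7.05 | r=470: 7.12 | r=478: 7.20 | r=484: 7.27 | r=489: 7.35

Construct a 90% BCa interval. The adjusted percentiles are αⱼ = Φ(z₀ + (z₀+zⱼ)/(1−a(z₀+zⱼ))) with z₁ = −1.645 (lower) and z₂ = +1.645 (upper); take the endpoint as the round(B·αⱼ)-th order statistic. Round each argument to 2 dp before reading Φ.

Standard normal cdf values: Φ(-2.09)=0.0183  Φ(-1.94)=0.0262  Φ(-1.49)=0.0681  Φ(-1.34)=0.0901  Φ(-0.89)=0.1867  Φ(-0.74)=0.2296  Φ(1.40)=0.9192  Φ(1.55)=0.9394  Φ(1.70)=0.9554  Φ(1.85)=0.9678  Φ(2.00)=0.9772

Lower: z₀ + z₁ = 0.105 + (-1.645) = -1.540; 1 − a(z₀+z₁) = 1 − (0.043)(-1.540) = 1.0662; argument = 0.105 + (-1.540)/1.0662 = -1.3394 → -1.34.
α₁ = Φ(-1.34) = 0.0901; rank = round(500 × 0.0901) = 45; θ*₍45₎ = 5.63.
Upper: z₀ + z₂ = 1.750; 1 − a(z₀+z₂) = 0.9247; argument = 1.9974 → 2.00; α₂ = 0.9772; rank = 489; θ*₍489₎ = 7.35.

(5.63, 7.35)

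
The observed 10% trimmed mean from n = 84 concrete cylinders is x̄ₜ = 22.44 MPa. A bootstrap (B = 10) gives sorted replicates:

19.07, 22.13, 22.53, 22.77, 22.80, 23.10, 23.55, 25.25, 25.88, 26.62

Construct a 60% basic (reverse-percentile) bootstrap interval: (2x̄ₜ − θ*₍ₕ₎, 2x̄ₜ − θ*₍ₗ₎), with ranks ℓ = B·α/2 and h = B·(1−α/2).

Percentile endpoints at ranks 2 and 8: θ*₍2₎ = 22.13, θ*₍8₎ = 25.25.
Basic interval reflects these around x̄ₜ:
  lower = 2 × 22.44 − 25.25 = 19.63
  upper = 2 × 22.44 − 22.13 = 22.75

(19.63, 22.75)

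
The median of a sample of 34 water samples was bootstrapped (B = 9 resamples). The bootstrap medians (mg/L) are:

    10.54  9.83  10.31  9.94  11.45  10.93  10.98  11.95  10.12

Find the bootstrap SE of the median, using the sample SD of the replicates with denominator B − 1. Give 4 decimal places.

SE* = 0.7157

Bootstrap SE is the standard deviation of the 9 replicate medians.
Mean of replicates: (10.54 + 9.83 + 10.31 + 9.94 + 11.45 + 10.93 + 10.98 + 11.95 + 10.12) / 9 = 96.05000 / 9 = 10.67222
Sum of squared deviations: (−0.13222)² + (−0.84222)² + (−0.36222)² + (−0.73222)² + (+0.77778)² + (+0.25778)² + (+0.30778)² + (+1.27778)² + (−0.55222)² = 4.09796
Variance = 4.09796 / 8 = 0.51224
SE* = √0.51224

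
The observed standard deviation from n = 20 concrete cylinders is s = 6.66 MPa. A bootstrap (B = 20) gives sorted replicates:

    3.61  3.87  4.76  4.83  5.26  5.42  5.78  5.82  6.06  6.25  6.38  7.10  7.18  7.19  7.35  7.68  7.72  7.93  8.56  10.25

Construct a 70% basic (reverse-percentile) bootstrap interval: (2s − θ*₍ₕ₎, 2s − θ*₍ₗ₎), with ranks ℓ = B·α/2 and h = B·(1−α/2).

Percentile endpoints at ranks 3 and 17: θ*₍3₎ = 4.76, θ*₍17₎ = 7.72.
Basic interval reflects these around s:
  lower = 2 × 6.66 − 7.72 = 5.60
  upper = 2 × 6.66 − 4.76 = 8.56

(5.60, 8.56)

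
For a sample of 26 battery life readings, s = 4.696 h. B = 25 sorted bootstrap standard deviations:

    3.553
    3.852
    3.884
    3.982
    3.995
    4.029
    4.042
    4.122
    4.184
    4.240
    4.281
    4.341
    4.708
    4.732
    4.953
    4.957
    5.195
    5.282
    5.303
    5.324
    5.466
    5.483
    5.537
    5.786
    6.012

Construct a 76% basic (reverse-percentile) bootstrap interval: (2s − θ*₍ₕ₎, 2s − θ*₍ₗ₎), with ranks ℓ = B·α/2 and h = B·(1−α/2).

Percentile endpoints at ranks 3 and 22: θ*₍3₎ = 3.884, θ*₍22₎ = 5.483.
Basic interval reflects these around s:
  lower = 2 × 4.696 − 5.483 = 3.909
  upper = 2 × 4.696 − 3.884 = 5.508

(3.909, 5.508)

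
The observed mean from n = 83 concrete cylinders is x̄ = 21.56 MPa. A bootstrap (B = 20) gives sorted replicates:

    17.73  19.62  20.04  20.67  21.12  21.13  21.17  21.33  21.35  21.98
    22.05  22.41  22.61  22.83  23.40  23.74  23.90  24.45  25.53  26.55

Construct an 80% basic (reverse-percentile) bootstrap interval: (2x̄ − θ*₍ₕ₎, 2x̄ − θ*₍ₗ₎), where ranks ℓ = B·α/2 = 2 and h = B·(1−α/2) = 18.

Percentile endpoints at ranks 2 and 18: θ*₍2₎ = 19.62, θ*₍18₎ = 24.45.
Basic interval reflects these around x̄:
  lower = 2 × 21.56 − 24.45 = 18.67
  upper = 2 × 21.56 − 19.62 = 23.50

(18.67, 23.50)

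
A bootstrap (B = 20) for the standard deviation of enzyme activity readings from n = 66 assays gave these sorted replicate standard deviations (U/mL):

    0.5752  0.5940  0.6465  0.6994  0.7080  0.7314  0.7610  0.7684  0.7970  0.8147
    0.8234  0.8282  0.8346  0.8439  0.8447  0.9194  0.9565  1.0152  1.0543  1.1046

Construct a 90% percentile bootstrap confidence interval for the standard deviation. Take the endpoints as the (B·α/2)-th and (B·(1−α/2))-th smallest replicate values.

α = 0.10; lower rank = 20 × 0.050 = 1; upper rank = 20 × 0.950 = 19.
The 1st smallest replicate is 0.5752; the 19th is 1.0543.

(0.5752, 1.0543)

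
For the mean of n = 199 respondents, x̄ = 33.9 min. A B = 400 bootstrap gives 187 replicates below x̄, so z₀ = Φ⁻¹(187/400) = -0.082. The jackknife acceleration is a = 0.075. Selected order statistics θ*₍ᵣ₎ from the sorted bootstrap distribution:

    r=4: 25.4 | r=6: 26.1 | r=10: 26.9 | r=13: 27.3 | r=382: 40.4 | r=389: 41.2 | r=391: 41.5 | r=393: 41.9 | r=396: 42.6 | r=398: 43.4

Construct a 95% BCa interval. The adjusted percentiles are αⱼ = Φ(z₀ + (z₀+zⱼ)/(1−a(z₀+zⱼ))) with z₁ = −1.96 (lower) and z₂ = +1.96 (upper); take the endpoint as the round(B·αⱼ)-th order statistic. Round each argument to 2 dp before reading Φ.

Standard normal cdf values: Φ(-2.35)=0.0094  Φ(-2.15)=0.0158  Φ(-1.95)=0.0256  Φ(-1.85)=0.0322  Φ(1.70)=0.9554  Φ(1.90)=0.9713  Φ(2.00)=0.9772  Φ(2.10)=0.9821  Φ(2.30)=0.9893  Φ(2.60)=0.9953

(27.3, 41.9)

Lower: z₀ + z₁ = -0.082 + (-1.960) = -2.042; 1 − a(z₀+z₁) = 1 − (0.075)(-2.042) = 1.1531; argument = -0.082 + (-2.042)/1.1531 = -1.8528 → -1.85.
α₁ = Φ(-1.85) = 0.0322; rank = round(400 × 0.0322) = 13; θ*₍13₎ = 27.3.
Upper: z₀ + z₂ = 1.878; 1 − a(z₀+z₂) = 0.8592; argument = 2.1039 → 2.10; α₂ = 0.9821; rank = 393; θ*₍393₎ = 41.9.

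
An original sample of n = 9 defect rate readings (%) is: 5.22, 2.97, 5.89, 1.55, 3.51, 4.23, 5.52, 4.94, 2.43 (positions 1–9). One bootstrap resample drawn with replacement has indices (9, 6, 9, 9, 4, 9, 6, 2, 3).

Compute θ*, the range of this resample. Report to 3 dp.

θ* = 4.340

Resample values: 2.43, 4.23, 2.43, 2.43, 1.55, 2.43, 4.23, 2.97, 5.89.
Range = 5.89 − 1.55 = 4.340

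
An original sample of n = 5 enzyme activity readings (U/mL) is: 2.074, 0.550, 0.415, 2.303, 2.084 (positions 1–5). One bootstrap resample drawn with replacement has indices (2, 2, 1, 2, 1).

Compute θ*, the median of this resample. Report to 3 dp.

Resample values: 0.550, 0.550, 2.074, 0.550, 2.074.
Sorted: 0.550, 0.550, 0.550, 2.074, 2.074
Median = middle value = 0.550

θ* = 0.550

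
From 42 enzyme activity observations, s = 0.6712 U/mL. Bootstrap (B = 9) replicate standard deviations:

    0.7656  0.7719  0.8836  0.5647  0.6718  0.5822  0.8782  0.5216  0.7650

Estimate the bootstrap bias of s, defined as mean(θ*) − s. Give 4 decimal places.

mean(θ*) = (0.7656 + 0.7719 + 0.8836 + 0.5647 + 0.6718 + 0.5822 + 0.8782 + 0.5216 + 0.7650) / 9 = 0.71162
bias = 0.71162 − 0.6712

bias = +0.0404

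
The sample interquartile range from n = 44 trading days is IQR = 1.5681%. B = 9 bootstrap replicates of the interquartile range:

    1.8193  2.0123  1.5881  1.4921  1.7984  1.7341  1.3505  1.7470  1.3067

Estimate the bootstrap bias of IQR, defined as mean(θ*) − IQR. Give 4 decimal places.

mean(θ*) = (1.8193 + 2.0123 + 1.5881 + 1.4921 + 1.7984 + 1.7341 + 1.3505 + 1.7470 + 1.3067) / 9 = 1.64983
bias = 1.64983 − 1.5681

bias = +0.0817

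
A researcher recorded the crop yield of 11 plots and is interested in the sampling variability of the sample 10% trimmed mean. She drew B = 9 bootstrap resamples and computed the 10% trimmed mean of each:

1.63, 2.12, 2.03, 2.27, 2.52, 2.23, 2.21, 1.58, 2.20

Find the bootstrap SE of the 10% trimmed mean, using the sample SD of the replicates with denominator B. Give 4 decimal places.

SE* = 0.2867

Bootstrap SE is the standard deviation of the 9 replicate 10% trimmed means.
Mean of replicates: (1.63 + 2.12 + 2.03 + 2.27 + 2.52 + 2.23 + 2.21 + 1.58 + 2.20) / 9 = 18.79000 / 9 = 2.08778
Sum of squared deviations: (−0.45778)² + (+0.03222)² + (−0.05778)² + (+0.18222)² + (+0.43222)² + (+0.14222)² + (+0.12222)² + (−0.50778)² + (+0.11222)² = 0.73956
Variance = 0.73956 / 9 = 0.08217
SE* = √0.08217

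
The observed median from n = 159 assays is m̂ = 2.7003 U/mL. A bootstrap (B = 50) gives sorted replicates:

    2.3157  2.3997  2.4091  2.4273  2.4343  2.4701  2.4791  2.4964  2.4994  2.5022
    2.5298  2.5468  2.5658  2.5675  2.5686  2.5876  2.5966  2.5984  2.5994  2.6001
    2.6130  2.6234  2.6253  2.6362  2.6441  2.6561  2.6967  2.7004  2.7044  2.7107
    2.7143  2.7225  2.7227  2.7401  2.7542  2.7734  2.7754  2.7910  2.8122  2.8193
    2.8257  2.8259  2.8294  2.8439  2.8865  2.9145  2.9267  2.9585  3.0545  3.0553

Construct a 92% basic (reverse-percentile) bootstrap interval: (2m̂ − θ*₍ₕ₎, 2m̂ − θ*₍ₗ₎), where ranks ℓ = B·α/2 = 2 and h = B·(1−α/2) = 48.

Percentile endpoints at ranks 2 and 48: θ*₍2₎ = 2.3997, θ*₍48₎ = 2.9585.
Basic interval reflects these around m̂:
  lower = 2 × 2.7003 − 2.9585 = 2.4421
  upper = 2 × 2.7003 − 2.3997 = 3.0009

(2.4421, 3.0009)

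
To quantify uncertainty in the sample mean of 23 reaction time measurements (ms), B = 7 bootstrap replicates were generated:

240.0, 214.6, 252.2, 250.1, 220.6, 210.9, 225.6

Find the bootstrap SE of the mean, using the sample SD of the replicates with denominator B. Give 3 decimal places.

SE* = 15.603

Bootstrap SE is the standard deviation of the 7 replicate means.
Mean of replicates: (240.0 + 214.6 + 252.2 + 250.1 + 220.6 + 210.9 + 225.6) / 7 = 1614.0000 / 7 = 230.5714
Sum of squared deviations: (+9.4286)² + (−15.9714)² + (+21.6286)² + (+19.5286)² + (−9.9714)² + (−19.6714)² + (−4.9714)² = 1704.2543
Variance = 1704.2543 / 7 = 243.4649
SE* = √243.4649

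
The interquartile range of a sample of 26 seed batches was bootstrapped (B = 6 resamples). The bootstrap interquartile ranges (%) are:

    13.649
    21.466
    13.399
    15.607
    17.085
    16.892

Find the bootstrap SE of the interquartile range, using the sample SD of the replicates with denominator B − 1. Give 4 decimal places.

Bootstrap SE is the standard deviation of the 6 replicate interquartile ranges.
Mean of replicates: (13.649 + 21.466 + 13.399 + 15.607 + 17.085 + 16.892) / 6 = 98.09800 / 6 = 16.34967
Sum of squared deviations: (−2.70067)² + (+5.11633)² + (−2.95067)² + (−0.74267)² + (+0.73533)² + (+0.54233)² = 43.56330
Variance = 43.56330 / 5 = 8.71266
SE* = √8.71266

SE* = 2.9517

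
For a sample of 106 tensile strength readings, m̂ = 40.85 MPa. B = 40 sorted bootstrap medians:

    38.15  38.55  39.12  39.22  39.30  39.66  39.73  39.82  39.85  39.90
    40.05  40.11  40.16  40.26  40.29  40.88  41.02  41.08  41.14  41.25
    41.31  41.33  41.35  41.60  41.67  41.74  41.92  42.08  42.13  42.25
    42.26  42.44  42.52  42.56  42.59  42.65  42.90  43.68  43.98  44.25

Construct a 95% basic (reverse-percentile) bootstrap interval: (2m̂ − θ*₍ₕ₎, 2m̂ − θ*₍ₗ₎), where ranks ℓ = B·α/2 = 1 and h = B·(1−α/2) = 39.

(37.72, 43.55)

Percentile endpoints at ranks 1 and 39: θ*₍1₎ = 38.15, θ*₍39₎ = 43.98.
Basic interval reflects these around m̂:
  lower = 2 × 40.85 − 43.98 = 37.72
  upper = 2 × 40.85 − 38.15 = 43.55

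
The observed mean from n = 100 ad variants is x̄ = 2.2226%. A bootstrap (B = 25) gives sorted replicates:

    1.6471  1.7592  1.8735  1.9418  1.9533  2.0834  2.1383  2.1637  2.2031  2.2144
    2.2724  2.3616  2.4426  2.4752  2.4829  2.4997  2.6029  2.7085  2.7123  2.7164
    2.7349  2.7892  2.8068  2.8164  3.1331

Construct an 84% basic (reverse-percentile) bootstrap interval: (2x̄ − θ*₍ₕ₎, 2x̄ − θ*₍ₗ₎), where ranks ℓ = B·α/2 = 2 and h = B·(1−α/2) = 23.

(1.6384, 2.6860)

Percentile endpoints at ranks 2 and 23: θ*₍2₎ = 1.7592, θ*₍23₎ = 2.8068.
Basic interval reflects these around x̄:
  lower = 2 × 2.2226 − 2.8068 = 1.6384
  upper = 2 × 2.2226 − 1.7592 = 2.6860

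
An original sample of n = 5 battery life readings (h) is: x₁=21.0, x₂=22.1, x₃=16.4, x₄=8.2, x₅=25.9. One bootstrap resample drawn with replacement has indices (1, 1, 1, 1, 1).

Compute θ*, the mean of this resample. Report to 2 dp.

θ* = 21.00

Resample values: 21.0, 21.0, 21.0, 21.0, 21.0.
Mean = (21.0 + 21.0 + 21.0 + 21.0 + 21.0) / 5 = 105.00 / 5 = 21.00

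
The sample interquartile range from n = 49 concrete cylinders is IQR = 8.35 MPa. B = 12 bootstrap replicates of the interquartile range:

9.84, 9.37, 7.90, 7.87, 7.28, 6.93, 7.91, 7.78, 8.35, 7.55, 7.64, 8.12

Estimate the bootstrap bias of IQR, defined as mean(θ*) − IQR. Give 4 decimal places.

bias = −0.3050

mean(θ*) = (9.84 + 9.37 + 7.90 + 7.87 + 7.28 + 6.93 + 7.91 + 7.78 + 8.35 + 7.55 + 7.64 + 8.12) / 12 = 8.04500
bias = 8.04500 − 8.35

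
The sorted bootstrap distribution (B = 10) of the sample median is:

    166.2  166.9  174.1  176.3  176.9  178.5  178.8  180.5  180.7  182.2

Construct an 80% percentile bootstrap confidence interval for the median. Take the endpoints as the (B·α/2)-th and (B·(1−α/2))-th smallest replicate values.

(166.2, 180.7)

α = 0.20; lower rank = 10 × 0.100 = 1; upper rank = 10 × 0.900 = 9.
The 1st smallest replicate is 166.2; the 9th is 180.7.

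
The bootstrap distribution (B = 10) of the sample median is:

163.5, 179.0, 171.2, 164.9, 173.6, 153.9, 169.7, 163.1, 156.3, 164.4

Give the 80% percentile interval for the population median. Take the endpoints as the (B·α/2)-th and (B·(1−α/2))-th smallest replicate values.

(153.9, 173.6)

Sorted replicates: 153.9, 156.3, 163.1, 163.5, 164.4, 164.9, 169.7, 171.2, 173.6, 179.0
α = 0.20; lower rank = 10 × 0.100 = 1; upper rank = 10 × 0.900 = 9.
The 1st smallest replicate is 153.9; the 9th is 173.6.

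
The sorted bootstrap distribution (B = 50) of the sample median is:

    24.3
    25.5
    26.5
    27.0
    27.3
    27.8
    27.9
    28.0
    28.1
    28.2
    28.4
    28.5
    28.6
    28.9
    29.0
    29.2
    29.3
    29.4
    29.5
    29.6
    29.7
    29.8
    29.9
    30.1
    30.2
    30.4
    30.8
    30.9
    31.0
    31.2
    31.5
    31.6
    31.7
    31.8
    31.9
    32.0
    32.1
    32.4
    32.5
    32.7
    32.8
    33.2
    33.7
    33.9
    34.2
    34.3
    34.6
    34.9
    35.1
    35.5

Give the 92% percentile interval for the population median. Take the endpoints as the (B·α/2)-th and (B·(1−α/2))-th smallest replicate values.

(25.5, 34.9)

α = 0.08; lower rank = 50 × 0.040 = 2; upper rank = 50 × 0.960 = 48.
The 2nd smallest replicate is 25.5; the 48th is 34.9.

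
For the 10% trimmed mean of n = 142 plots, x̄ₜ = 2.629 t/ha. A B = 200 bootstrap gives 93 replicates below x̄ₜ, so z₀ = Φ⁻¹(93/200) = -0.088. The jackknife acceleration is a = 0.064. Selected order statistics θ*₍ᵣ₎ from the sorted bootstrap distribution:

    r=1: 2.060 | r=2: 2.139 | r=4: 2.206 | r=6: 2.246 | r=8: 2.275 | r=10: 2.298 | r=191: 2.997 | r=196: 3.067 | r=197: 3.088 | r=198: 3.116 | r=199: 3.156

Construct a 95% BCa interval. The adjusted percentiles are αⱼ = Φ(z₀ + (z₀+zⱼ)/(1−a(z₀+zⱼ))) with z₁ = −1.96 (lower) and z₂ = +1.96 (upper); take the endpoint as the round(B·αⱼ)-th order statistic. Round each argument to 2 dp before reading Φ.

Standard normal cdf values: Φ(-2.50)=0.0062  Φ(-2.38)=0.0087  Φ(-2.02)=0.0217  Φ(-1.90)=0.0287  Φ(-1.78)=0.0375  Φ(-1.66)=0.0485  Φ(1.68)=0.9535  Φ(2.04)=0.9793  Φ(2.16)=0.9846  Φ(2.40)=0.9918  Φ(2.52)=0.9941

Lower: z₀ + z₁ = -0.088 + (-1.960) = -2.048; 1 − a(z₀+z₁) = 1 − (0.064)(-2.048) = 1.1311; argument = -0.088 + (-2.048)/1.1311 = -1.8987 → -1.90.
α₁ = Φ(-1.90) = 0.0287; rank = round(200 × 0.0287) = 6; θ*₍6₎ = 2.246.
Upper: z₀ + z₂ = 1.872; 1 − a(z₀+z₂) = 0.8802; argument = 2.0388 → 2.04; α₂ = 0.9793; rank = 196; θ*₍196₎ = 3.067.

(2.246, 3.067)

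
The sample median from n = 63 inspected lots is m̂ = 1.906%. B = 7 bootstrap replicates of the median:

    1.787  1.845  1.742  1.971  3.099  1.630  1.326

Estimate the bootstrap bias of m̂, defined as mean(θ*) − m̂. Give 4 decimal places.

mean(θ*) = (1.787 + 1.845 + 1.742 + 1.971 + 3.099 + 1.630 + 1.326) / 7 = 1.91429
bias = 1.91429 − 1.906

bias = +0.0083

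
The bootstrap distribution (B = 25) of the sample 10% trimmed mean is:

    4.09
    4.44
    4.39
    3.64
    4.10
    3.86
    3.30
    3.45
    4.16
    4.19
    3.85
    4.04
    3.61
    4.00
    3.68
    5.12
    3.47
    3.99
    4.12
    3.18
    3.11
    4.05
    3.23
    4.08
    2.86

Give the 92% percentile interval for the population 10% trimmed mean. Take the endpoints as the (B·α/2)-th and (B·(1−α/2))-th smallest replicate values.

(2.86, 4.44)

Sorted replicates: 2.86, 3.11, 3.18, 3.23, 3.30, 3.45, 3.47, 3.61, 3.64, 3.68, 3.85, 3.86, 3.99, 4.00, 4.04, 4.05, 4.08, 4.09, 4.10, 4.12, 4.16, 4.19, 4.39, 4.44, 5.12
α = 0.08; lower rank = 25 × 0.040 = 1; upper rank = 25 × 0.960 = 24.
The 1st smallest replicate is 2.86; the 24th is 4.44.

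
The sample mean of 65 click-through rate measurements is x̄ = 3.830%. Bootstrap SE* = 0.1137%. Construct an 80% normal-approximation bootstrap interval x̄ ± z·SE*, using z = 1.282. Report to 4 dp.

(3.6842, 3.9758)

Margin = 1.282 × 0.1137 = 0.14576
Interval: 3.830 ± 0.14576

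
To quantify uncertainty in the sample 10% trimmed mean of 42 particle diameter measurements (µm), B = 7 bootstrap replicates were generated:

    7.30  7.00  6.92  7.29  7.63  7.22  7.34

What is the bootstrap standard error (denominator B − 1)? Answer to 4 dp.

SE* = 0.2340

Bootstrap SE is the standard deviation of the 7 replicate 10% trimmed means.
Mean of replicates: (7.30 + 7.00 + 6.92 + 7.29 + 7.63 + 7.22 + 7.34) / 7 = 50.70000 / 7 = 7.24286
Sum of squared deviations: (+0.05714)² + (−0.24286)² + (−0.32286)² + (+0.04714)² + (+0.38714)² + (−0.02286)² + (+0.09714)² = 0.32854
Variance = 0.32854 / 6 = 0.05476
SE* = √0.05476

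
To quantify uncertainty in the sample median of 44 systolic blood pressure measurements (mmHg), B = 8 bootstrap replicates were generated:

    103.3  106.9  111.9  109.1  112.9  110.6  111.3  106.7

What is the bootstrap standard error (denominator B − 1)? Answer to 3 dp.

SE* = 3.243

Bootstrap SE is the standard deviation of the 8 replicate medians.
Mean of replicates: (103.3 + 106.9 + 111.9 + 109.1 + 112.9 + 110.6 + 111.3 + 106.7) / 8 = 872.7000 / 8 = 109.0875
Sum of squared deviations: (−5.7875)² + (−2.1875)² + (+2.8125)² + (+0.0125)² + (+3.8125)² + (+1.5125)² + (+2.2125)² + (−2.3875)² = 73.6088
Variance = 73.6088 / 7 = 10.5155
SE* = √10.5155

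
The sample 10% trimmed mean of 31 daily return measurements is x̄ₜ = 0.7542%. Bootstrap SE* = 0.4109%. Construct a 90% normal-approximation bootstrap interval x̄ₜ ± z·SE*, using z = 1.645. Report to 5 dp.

(0.07827, 1.43013)

Margin = 1.645 × 0.4109 = 0.675930
Interval: 0.7542 ± 0.675930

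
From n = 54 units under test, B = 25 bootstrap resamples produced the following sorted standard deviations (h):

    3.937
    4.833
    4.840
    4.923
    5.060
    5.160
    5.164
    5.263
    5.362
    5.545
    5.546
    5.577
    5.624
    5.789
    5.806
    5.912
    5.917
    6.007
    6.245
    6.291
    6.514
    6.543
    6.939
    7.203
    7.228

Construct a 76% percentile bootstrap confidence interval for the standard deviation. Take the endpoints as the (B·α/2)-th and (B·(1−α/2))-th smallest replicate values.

(4.840, 6.543)

α = 0.24; lower rank = 25 × 0.120 = 3; upper rank = 25 × 0.880 = 22.
The 3rd smallest replicate is 4.840; the 22nd is 6.543.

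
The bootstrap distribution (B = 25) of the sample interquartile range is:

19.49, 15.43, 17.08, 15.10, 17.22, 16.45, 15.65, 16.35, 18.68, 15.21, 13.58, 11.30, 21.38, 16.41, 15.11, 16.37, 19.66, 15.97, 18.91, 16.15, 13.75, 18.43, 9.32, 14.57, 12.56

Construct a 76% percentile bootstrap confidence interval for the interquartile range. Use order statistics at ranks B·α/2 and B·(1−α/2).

(12.56, 18.91)

Sorted replicates: 9.32, 11.30, 12.56, 13.58, 13.75, 14.57, 15.10, 15.11, 15.21, 15.43, 15.65, 15.97, 16.15, 16.35, 16.37, 16.41, 16.45, 17.08, 17.22, 18.43, 18.68, 18.91, 19.49, 19.66, 21.38
α = 0.24; lower rank = 25 × 0.120 = 3; upper rank = 25 × 0.880 = 22.
The 3rd smallest replicate is 12.56; the 22nd is 18.91.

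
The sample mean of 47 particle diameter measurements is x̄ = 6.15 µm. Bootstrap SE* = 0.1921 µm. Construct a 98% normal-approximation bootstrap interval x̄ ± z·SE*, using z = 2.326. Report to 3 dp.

Margin = 2.326 × 0.1921 = 0.4468
Interval: 6.15 ± 0.4468

(5.703, 6.597)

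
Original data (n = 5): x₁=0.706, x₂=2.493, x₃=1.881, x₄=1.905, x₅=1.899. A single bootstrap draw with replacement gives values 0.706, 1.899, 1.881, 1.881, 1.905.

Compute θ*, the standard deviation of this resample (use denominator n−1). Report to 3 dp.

Mean = 1.6544; sum of squared deviations = 1.1248
s² = 1.1248 / 4 = 0.2812
s = √0.2812 = 0.530

θ* = 0.530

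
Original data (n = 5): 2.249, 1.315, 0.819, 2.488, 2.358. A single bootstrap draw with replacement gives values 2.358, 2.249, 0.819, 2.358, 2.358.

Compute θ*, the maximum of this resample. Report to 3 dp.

Maximum = 2.358

θ* = 2.358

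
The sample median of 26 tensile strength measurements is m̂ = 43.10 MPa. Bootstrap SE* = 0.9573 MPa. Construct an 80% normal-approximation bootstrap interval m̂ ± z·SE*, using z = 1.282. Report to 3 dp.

Margin = 1.282 × 0.9573 = 1.2273
Interval: 43.10 ± 1.2273

(41.873, 44.327)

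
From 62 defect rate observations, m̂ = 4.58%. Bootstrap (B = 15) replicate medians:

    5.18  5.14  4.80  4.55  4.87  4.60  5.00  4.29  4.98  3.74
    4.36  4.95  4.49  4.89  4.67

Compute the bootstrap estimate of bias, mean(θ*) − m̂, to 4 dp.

bias = +0.1207

mean(θ*) = (5.18 + 5.14 + 4.80 + 4.55 + 4.87 + 4.60 + 5.00 + 4.29 + 4.98 + 3.74 + 4.36 + 4.95 + 4.49 + 4.89 + 4.67) / 15 = 4.70067
bias = 4.70067 − 4.58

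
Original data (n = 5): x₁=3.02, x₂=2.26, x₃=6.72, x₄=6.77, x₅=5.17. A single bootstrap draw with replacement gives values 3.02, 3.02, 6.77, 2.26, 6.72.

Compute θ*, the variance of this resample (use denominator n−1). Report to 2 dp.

θ* = 4.84

Mean = 4.3580; sum of squared deviations = 19.3789
s² = 19.3789 / 4 = 4.8447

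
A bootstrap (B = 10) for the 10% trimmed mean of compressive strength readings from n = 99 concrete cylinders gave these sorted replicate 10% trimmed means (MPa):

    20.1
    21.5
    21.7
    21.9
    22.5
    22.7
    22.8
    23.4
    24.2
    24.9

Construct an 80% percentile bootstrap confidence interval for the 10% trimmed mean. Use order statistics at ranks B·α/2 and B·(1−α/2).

α = 0.20; lower rank = 10 × 0.100 = 1; upper rank = 10 × 0.900 = 9.
The 1st smallest replicate is 20.1; the 9th is 24.2.

(20.1, 24.2)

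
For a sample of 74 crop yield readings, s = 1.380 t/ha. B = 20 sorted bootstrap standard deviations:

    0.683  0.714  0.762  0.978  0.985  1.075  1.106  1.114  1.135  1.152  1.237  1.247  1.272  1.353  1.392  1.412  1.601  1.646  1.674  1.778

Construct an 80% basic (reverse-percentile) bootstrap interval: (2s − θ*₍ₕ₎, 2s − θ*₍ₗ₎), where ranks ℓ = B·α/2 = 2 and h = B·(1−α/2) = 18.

Percentile endpoints at ranks 2 and 18: θ*₍2₎ = 0.714, θ*₍18₎ = 1.646.
Basic interval reflects these around s:
  lower = 2 × 1.380 − 1.646 = 1.114
  upper = 2 × 1.380 − 0.714 = 2.046

(1.114, 2.046)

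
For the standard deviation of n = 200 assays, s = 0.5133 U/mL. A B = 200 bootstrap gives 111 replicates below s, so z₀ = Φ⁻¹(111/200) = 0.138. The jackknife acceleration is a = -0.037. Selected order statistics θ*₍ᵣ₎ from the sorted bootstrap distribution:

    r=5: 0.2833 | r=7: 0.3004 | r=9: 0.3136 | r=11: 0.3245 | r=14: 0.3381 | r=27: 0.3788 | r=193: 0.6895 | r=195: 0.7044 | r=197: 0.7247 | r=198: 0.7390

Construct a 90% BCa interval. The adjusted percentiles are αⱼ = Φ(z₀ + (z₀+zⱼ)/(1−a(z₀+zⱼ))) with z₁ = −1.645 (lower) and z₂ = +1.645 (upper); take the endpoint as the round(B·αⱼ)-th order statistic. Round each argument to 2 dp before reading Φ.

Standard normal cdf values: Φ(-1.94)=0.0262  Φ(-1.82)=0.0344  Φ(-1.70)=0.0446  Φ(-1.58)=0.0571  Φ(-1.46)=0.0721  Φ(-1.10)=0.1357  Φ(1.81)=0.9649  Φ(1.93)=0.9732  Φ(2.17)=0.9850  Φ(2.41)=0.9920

(0.3381, 0.6895)

Lower: z₀ + z₁ = 0.138 + (-1.645) = -1.507; 1 − a(z₀+z₁) = 1 − (-0.037)(-1.507) = 0.9442; argument = 0.138 + (-1.507)/0.9442 = -1.4580 → -1.46.
α₁ = Φ(-1.46) = 0.0721; rank = round(200 × 0.0721) = 14; θ*₍14₎ = 0.3381.
Upper: z₀ + z₂ = 1.783; 1 − a(z₀+z₂) = 1.0660; argument = 1.8107 → 1.81; α₂ = 0.9649; rank = 193; θ*₍193₎ = 0.6895.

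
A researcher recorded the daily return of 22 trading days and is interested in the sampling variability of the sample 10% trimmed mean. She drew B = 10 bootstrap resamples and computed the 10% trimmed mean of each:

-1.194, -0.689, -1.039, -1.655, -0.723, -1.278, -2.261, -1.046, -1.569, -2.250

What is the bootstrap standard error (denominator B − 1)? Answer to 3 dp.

Bootstrap SE is the standard deviation of the 10 replicate 10% trimmed means.
Mean of replicates: ((-1.194) + (-0.689) + (-1.039) + (-1.655) + (-0.723) + (-1.278) + (-2.261) + (-1.046) + (-1.569) + (-2.250)) / 10 = -13.7040 / 10 = -1.3704
Sum of squared deviations: (+0.1764)² + (+0.6814)² + (+0.3314)² + (−0.2846)² + (+0.6474)² + (+0.0924)² + (−0.8906)² + (+0.3244)² + (−0.1986)² + (−0.8796)² = 2.8255
Variance = 2.8255 / 9 = 0.3139
SE* = √0.3139

SE* = 0.560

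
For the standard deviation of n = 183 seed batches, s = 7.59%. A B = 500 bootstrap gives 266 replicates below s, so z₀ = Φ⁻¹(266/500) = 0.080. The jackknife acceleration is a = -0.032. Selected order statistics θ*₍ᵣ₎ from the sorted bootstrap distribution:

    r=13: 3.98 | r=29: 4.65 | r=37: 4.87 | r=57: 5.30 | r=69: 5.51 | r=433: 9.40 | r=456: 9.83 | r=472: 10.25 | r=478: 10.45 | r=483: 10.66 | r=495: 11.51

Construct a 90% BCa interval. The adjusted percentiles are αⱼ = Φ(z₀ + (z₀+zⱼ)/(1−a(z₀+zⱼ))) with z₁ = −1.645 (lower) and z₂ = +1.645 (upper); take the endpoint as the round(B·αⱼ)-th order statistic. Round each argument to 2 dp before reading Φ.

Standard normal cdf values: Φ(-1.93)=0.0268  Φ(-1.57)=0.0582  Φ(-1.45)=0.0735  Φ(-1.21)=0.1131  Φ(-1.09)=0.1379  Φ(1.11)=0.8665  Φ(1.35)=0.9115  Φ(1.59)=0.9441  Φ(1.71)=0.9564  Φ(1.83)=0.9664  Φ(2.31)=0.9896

Lower: z₀ + z₁ = 0.080 + (-1.645) = -1.565; 1 − a(z₀+z₁) = 1 − (-0.032)(-1.565) = 0.9499; argument = 0.080 + (-1.565)/0.9499 = -1.5675 → -1.57.
α₁ = Φ(-1.57) = 0.0582; rank = round(500 × 0.0582) = 29; θ*₍29₎ = 4.65.
Upper: z₀ + z₂ = 1.725; 1 − a(z₀+z₂) = 1.0552; argument = 1.7148 → 1.71; α₂ = 0.9564; rank = 478; θ*₍478₎ = 10.45.

(4.65, 10.45)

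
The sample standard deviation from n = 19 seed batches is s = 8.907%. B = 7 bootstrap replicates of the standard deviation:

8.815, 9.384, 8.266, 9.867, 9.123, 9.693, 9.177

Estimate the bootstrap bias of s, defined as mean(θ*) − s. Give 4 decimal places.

bias = +0.2823

mean(θ*) = (8.815 + 9.384 + 8.266 + 9.867 + 9.123 + 9.693 + 9.177) / 7 = 9.18929
bias = 9.18929 − 8.907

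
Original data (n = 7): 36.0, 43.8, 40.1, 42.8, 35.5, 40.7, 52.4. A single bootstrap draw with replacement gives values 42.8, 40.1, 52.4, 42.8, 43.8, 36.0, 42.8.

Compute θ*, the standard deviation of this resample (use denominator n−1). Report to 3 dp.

Mean = 42.9571; sum of squared deviations = 146.5171
s² = 146.5171 / 6 = 24.4195
s = √24.4195 = 4.942

θ* = 4.942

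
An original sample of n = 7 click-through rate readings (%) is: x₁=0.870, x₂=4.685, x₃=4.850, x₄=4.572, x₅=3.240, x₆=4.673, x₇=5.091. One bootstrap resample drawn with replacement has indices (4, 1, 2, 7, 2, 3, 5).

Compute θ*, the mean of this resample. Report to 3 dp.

Resample values: 4.572, 0.870, 4.685, 5.091, 4.685, 4.850, 3.240.
Mean = (4.572 + 0.870 + 4.685 + 5.091 + 4.685 + 4.850 + 3.240) / 7 = 27.9930 / 7 = 3.999

θ* = 3.999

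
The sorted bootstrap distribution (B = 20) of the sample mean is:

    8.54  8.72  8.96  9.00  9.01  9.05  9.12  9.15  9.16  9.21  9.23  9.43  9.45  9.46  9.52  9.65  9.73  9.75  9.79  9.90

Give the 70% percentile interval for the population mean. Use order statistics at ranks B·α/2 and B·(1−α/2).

(8.96, 9.73)

α = 0.30; lower rank = 20 × 0.150 = 3; upper rank = 20 × 0.850 = 17.
The 3rd smallest replicate is 8.96; the 17th is 9.73.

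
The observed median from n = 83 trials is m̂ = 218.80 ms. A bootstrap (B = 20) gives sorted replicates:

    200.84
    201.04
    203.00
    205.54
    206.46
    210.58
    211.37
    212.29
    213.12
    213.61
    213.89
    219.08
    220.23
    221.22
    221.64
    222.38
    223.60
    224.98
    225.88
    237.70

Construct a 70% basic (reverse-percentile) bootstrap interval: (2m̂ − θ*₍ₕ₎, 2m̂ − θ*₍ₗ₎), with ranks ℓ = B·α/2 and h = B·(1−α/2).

Percentile endpoints at ranks 3 and 17: θ*₍3₎ = 203.00, θ*₍17₎ = 223.60.
Basic interval reflects these around m̂:
  lower = 2 × 218.80 − 223.60 = 214.00
  upper = 2 × 218.80 − 203.00 = 234.60

(214.00, 234.60)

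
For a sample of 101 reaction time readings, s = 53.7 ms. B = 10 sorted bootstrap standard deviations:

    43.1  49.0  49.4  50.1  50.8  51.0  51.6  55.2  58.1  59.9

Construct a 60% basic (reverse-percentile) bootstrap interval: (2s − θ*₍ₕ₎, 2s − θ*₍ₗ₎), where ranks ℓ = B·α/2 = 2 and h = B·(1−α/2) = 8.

(52.2, 58.4)

Percentile endpoints at ranks 2 and 8: θ*₍2₎ = 49.0, θ*₍8₎ = 55.2.
Basic interval reflects these around s:
  lower = 2 × 53.7 − 55.2 = 52.2
  upper = 2 × 53.7 − 49.0 = 58.4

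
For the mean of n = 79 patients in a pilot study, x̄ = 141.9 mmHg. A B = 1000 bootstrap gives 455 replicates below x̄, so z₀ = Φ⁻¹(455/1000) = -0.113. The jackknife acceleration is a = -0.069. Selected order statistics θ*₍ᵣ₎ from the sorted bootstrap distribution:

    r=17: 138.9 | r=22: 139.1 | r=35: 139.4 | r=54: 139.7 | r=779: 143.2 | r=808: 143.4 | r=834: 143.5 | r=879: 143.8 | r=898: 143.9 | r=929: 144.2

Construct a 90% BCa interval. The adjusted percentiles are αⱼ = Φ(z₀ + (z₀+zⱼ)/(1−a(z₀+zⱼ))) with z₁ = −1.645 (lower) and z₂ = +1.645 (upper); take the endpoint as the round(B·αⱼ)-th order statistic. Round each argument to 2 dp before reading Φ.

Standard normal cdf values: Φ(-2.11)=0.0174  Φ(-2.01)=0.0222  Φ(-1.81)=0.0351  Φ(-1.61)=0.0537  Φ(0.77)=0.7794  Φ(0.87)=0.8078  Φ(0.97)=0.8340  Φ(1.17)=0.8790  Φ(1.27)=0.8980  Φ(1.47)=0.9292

Lower: z₀ + z₁ = -0.113 + (-1.645) = -1.758; 1 − a(z₀+z₁) = 1 − (-0.069)(-1.758) = 0.8787; argument = -0.113 + (-1.758)/0.8787 = -2.1137 → -2.11.
α₁ = Φ(-2.11) = 0.0174; rank = round(1000 × 0.0174) = 17; θ*₍17₎ = 138.9.
Upper: z₀ + z₂ = 1.532; 1 − a(z₀+z₂) = 1.1057; argument = 1.2725 → 1.27; α₂ = 0.8980; rank = 898; θ*₍898₎ = 143.9.

(138.9, 143.9)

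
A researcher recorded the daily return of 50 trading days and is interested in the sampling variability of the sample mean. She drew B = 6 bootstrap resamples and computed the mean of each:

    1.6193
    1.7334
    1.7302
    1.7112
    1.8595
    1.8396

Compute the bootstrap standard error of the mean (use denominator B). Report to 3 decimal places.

Bootstrap SE is the standard deviation of the 6 replicate means.
Mean of replicates: (1.6193 + 1.7334 + 1.7302 + 1.7112 + 1.8595 + 1.8396) / 6 = 10.49320 / 6 = 1.74887
Sum of squared deviations: (−0.12957)² + (−0.01547)² + (−0.01867)² + (−0.03767)² + (+0.11063)² + (+0.09073)² = 0.03927
Variance = 0.03927 / 6 = 0.00654
SE* = √0.00654

SE* = 0.081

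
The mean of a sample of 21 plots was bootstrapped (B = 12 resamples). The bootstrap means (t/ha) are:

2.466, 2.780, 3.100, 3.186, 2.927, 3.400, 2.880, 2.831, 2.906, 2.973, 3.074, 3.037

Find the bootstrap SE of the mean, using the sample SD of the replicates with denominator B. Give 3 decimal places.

Bootstrap SE is the standard deviation of the 12 replicate means.
Mean of replicates: (2.466 + 2.780 + 3.100 + 3.186 + 2.927 + 3.400 + 2.880 + 2.831 + 2.906 + 2.973 + 3.074 + 3.037) / 12 = 35.5600 / 12 = 2.9633
Sum of squared deviations: (−0.4973)² + (−0.1833)² + (+0.1367)² + (+0.2227)² + (−0.0363)² + (+0.4367)² + (−0.0833)² + (−0.1323)² + (−0.0573)² + (+0.0097)² + (+0.1107)² + (+0.0737)² = 0.5867
Variance = 0.5867 / 12 = 0.0489
SE* = √0.0489

SE* = 0.221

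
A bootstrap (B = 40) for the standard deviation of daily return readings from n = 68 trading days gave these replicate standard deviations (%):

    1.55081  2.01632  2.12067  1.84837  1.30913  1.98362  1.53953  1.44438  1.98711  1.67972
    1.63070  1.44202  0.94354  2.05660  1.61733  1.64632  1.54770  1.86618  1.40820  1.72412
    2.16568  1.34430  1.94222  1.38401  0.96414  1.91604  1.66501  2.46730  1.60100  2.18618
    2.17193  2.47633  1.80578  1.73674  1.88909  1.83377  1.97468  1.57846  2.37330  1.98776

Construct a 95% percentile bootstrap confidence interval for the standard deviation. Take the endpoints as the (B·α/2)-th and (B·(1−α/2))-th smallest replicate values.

Sorted replicates: 0.94354, 0.96414, 1.30913, 1.34430, 1.38401, 1.40820, 1.44202, 1.44438, 1.53953, 1.54770, 1.55081, 1.57846, 1.60100, 1.61733, 1.63070, 1.64632, 1.66501, 1.67972, 1.72412, 1.73674, 1.80578, 1.83377, 1.84837, 1.86618, 1.88909, 1.91604, 1.94222, 1.97468, 1.98362, 1.98711, 1.98776, 2.01632, 2.05660, 2.12067, 2.16568, 2.17193, 2.18618, 2.37330, 2.46730, 2.47633
α = 0.05; lower rank = 40 × 0.025 = 1; upper rank = 40 × 0.975 = 39.
The 1st smallest replicate is 0.94354; the 39th is 2.46730.

(0.94354, 2.46730)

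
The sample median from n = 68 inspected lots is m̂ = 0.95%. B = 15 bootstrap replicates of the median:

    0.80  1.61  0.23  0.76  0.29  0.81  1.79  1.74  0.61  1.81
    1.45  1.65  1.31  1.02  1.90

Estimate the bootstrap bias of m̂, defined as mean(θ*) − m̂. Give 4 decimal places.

bias = +0.2353

mean(θ*) = (0.80 + 1.61 + 0.23 + 0.76 + 0.29 + 0.81 + 1.79 + 1.74 + 0.61 + 1.81 + 1.45 + 1.65 + 1.31 + 1.02 + 1.90) / 15 = 1.18533
bias = 1.18533 − 0.95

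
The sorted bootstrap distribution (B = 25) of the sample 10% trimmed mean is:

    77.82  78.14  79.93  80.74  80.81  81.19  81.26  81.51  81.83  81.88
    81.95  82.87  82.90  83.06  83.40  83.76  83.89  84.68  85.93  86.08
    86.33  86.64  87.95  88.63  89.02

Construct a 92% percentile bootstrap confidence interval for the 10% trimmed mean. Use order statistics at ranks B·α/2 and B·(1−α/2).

α = 0.08; lower rank = 25 × 0.040 = 1; upper rank = 25 × 0.960 = 24.
The 1st smallest replicate is 77.82; the 24th is 88.63.

(77.82, 88.63)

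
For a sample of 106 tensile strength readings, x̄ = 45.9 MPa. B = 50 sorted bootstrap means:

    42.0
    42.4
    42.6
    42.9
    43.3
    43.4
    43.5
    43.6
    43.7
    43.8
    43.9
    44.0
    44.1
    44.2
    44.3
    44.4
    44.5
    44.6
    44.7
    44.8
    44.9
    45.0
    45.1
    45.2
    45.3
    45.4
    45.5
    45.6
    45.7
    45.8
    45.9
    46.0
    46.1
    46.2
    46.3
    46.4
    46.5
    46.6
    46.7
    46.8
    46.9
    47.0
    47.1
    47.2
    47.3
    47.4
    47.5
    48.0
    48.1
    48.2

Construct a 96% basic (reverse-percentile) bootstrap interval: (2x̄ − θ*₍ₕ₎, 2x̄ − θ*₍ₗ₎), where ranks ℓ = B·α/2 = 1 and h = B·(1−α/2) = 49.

(43.7, 49.8)

Percentile endpoints at ranks 1 and 49: θ*₍1₎ = 42.0, θ*₍49₎ = 48.1.
Basic interval reflects these around x̄:
  lower = 2 × 45.9 − 48.1 = 43.7
  upper = 2 × 45.9 − 42.0 = 49.8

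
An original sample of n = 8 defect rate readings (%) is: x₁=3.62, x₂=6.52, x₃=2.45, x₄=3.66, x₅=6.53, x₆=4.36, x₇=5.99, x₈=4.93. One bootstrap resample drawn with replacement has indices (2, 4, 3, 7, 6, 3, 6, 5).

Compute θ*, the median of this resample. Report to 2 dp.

Resample values: 6.52, 3.66, 2.45, 5.99, 4.36, 2.45, 4.36, 6.53.
Sorted: 2.45, 2.45, 3.66, 4.36, 4.36, 5.99, 6.52, 6.53
Median = average of the two middle values = 4.36

θ* = 4.36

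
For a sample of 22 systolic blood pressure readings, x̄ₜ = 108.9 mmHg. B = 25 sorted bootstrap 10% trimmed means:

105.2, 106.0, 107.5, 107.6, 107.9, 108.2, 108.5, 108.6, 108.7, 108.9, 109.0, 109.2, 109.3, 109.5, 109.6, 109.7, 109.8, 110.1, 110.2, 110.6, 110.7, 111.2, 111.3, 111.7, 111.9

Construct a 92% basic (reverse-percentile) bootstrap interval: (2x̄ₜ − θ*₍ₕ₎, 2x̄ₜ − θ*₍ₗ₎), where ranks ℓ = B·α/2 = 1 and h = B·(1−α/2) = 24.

(106.1, 112.6)

Percentile endpoints at ranks 1 and 24: θ*₍1₎ = 105.2, θ*₍24₎ = 111.7.
Basic interval reflects these around x̄ₜ:
  lower = 2 × 108.9 − 111.7 = 106.1
  upper = 2 × 108.9 − 105.2 = 112.6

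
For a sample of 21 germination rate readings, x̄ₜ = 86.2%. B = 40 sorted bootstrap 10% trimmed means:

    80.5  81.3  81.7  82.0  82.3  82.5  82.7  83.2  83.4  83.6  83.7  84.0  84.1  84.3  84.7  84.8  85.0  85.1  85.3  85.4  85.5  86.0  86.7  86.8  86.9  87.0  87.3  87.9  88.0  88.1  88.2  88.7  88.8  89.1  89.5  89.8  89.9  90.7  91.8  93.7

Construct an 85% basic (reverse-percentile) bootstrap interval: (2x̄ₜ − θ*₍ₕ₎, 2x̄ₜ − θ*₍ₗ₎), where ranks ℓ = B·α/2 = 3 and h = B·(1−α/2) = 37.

Percentile endpoints at ranks 3 and 37: θ*₍3₎ = 81.7, θ*₍37₎ = 89.9.
Basic interval reflects these around x̄ₜ:
  lower = 2 × 86.2 − 89.9 = 82.5
  upper = 2 × 86.2 − 81.7 = 90.7

(82.5, 90.7)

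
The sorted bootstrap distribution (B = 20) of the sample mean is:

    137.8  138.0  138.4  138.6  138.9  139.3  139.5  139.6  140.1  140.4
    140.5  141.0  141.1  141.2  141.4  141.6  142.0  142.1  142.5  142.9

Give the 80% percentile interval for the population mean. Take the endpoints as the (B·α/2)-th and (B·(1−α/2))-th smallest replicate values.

α = 0.20; lower rank = 20 × 0.100 = 2; upper rank = 20 × 0.900 = 18.
The 2nd smallest replicate is 138.0; the 18th is 142.1.

(138.0, 142.1)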